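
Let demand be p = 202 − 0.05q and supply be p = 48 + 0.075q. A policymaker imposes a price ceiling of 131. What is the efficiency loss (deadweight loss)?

981.78

Competitive equilibrium: 202 − 0.05q = 48 + 0.075q → q* = 1232, p* = 140.4.
At the ceiling p = 131, quantity supplied = (131 − 48)/0.075 = 1106.6667.
Willingness to pay at q' = 1106.6667: 202 − 0.05·1106.6667 = 146.6667.
Δq = 1232 − 1106.6667 = 125.3333; wedge = 146.6667 − 131 = 15.6667.
Deadweight loss = ½ × 125.3333 × 15.6667 = 981.78.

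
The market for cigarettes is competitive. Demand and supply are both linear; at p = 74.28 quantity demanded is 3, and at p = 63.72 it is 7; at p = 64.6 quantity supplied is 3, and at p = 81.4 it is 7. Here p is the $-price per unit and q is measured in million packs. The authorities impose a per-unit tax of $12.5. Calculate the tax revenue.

Demand slope = (63.72 − 74.28)/(7 − 3) = −2.64, so p = 82.2 − 2.64q.
Supply slope = (81.4 − 64.6)/(7 − 3) = 4.2, so p = 52 + 4.2q.
Competitive equilibrium: 82.2 − 2.64q = 52 + 4.2q → q* = 4.4152, p* = 70.5439.
With the tax, the buyer price exceeds the seller price by 12.5: (82.2 − 2.64q) − (52 + 4.2q) = 12.5 → q' = 2.5877.
Tax revenue = 12.5 × 2.5877 = $32.35 million.

$32.35 million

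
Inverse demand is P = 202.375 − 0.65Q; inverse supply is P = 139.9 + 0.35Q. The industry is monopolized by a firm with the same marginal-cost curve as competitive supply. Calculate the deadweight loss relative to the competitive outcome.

Competitive equilibrium: 202.375 − 0.65Q = 139.9 + 0.35Q → Q* = 62.475, P* = 161.7663.
Marginal revenue: MR = 202.375 − 1.3Q. Set MR = MC: 202.375 − 1.3Q = 139.9 + 0.35Q → Q_m = 37.8636.
Price P_m = 202.375 − 0.65·37.8636 = 177.7637; MC(Q_m) = 139.9 + 0.35·37.8636 = 153.1523.
Competitive Q* = 62.475, so ΔQ = 24.6114; wedge = 177.7637 − 153.1523 = 24.6114.
The triangle = ½ × 24.6114 × 24.6114 = 302.86.

302.86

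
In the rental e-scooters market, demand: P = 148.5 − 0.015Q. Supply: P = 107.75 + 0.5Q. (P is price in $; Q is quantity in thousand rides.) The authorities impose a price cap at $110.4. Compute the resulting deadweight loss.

$1403.45 thousand

Competitive equilibrium: 148.5 − 0.015Q = 107.75 + 0.5Q → Q* = 79.1262, P* = 147.3131.
At the ceiling P = 110.4, quantity supplied = (110.4 − 107.75)/0.5 = 5.3.
Willingness to pay at Q' = 5.3: 148.5 − 0.015·5.3 = 148.4205.
ΔQ = 79.1262 − 5.3 = 73.8262; wedge = 148.4205 − 110.4 = 38.0205.
Deadweight loss = ½ × 73.8262 × 38.0205 = $1403.45 thousand.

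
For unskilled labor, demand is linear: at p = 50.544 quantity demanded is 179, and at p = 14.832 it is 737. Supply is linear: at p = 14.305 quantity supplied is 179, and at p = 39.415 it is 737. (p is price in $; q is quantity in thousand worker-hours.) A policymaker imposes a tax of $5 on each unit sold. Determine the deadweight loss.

$114.68 thousand

Demand slope = (14.832 − 50.544)/(737 − 179) = −0.064, so p = 62 − 0.064q.
Supply slope = (39.415 − 14.305)/(737 − 179) = 0.045, so p = 6.25 + 0.045q.
Competitive equilibrium: 62 − 0.064q = 6.25 + 0.045q → q* = 511.4679, p* = 29.2661.
With the tax, the buyer price exceeds the seller price by 5: (62 − 0.064q) − (6.25 + 0.045q) = 5 → q' = 465.5963.
Δq = 511.4679 − 465.5963 = 45.8716; the wedge equals the tax, 5.
Welfare loss = ½ × 45.8716 × 5 = $114.68 thousand.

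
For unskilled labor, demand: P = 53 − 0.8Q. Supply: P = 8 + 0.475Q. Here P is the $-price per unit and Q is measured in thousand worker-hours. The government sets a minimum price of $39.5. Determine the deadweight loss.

Competitive equilibrium: 53 − 0.8Q = 8 + 0.475Q → Q* = 35.2941, P* = 24.7647.
At the floor P = 39.5, quantity demanded = (53 − 39.5)/0.8 = 16.875.
Sellers' marginal cost at Q' = 16.875: 8 + 0.475·16.875 = 16.0156.
ΔQ = 35.2941 − 16.875 = 18.4191; wedge = 39.5 − 16.0156 = 23.4844.
Welfare loss = ½ × 18.4191 × 23.4844 = $216.28 thousand.

$216.28 thousand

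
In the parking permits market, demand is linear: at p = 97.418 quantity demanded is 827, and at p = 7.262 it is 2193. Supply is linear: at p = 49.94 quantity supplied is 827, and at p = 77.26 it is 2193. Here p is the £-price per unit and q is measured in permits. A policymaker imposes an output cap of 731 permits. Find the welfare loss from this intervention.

Demand slope = (7.262 − 97.418)/(2193 − 827) = −0.066, so p = 152 − 0.066q.
Supply slope = (77.26 − 49.94)/(2193 − 827) = 0.02, so p = 33.4 + 0.02q.
Competitive equilibrium: 152 − 0.066q = 33.4 + 0.02q → q* = 1379.0698, p* = 60.9814.
At q = 731: demand price = 152 − 0.066·731 = 103.754; supply price = 33.4 + 0.02·731 = 48.02.
Δq = 1379.0698 − 731 = 648.0698; wedge = 103.754 − 48.02 = 55.734.
Deadweight loss = ½ × 648.0698 × 55.734 = £18059.76.

£18059.76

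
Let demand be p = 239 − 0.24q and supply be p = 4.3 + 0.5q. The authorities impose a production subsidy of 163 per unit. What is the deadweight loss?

Competitive equilibrium: 239 − 0.24q = 4.3 + 0.5q → q* = 317.16216, p* = 162.88108.
The subsidy lowers effective supply by 163: p = 0.5q − 158.7.
New quantity: 239 − 0.24q = 0.5q − 158.7 → q' = 537.43243.
Overproduction Δq = 537.43243 − 317.16216 = 220.27027; wedge = subsidy = 163.
Deadweight loss = ½ × 220.27027 × 163 = 17952.03.

17952.03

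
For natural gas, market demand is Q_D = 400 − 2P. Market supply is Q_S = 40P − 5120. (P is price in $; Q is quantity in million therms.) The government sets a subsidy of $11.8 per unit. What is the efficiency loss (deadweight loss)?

$132.61 million

In inverse form: demand P = 200 − 0.5Q, supply P = 128 + 0.025Q.
Competitive equilibrium: 200 − 0.5Q = 128 + 0.025Q → Q* = 137.1429, P* = 131.4286.
The subsidy lowers effective supply by 11.8: P = 116.2 + 0.025Q.
New quantity: 200 − 0.5Q = 116.2 + 0.025Q → Q' = 159.619.
Overproduction ΔQ = 159.619 − 137.1429 = 22.4761; wedge = subsidy = 11.8.
The triangle = ½ × 22.4761 × 11.8 = $132.61 million.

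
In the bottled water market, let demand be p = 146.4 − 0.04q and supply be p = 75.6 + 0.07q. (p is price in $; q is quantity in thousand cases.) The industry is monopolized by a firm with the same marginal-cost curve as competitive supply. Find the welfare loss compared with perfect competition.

Competitive equilibrium: 146.4 − 0.04q = 75.6 + 0.07q → q* = 643.6364, p* = 120.6545.
Marginal revenue: MR = 146.4 − 0.08q. Set MR = MC: 146.4 − 0.08q = 75.6 + 0.07q → q_m = 472.
Price p_m = 146.4 − 0.04·472 = 127.52; MC(q_m) = 75.6 + 0.07·472 = 108.64.
Competitive q* = 643.6364, so Δq = 171.6364; wedge = 127.52 − 108.64 = 18.88.
Welfare loss = ½ × 171.6364 × 18.88 = $1620.25 thousand.

$1620.25 thousand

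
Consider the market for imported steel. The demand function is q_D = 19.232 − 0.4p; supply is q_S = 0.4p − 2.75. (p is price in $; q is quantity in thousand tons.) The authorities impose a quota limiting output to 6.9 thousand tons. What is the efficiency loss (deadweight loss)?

In inverse form: demand p = 48.08 − 2.5q, supply p = 6.875 + 2.5q.
Competitive equilibrium: 48.08 − 2.5q = 6.875 + 2.5q → q* = 8.241, p* = 27.4775.
At q = 6.9: demand price = 48.08 − 2.5·6.9 = 30.83; supply price = 6.875 + 2.5·6.9 = 24.125.
Δq = 8.241 − 6.9 = 1.341; wedge = 30.83 − 24.125 = 6.705.
Welfare loss = ½ × 1.341 × 6.705 = $4.50 thousand.

$4.50 thousand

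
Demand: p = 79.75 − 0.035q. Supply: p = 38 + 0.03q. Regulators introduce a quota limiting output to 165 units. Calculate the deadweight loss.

Competitive equilibrium: 79.75 − 0.035q = 38 + 0.03q → q* = 642.3077, p* = 57.2692.
At q = 165: demand price = 79.75 − 0.035·165 = 73.975; supply price = 38 + 0.03·165 = 42.95.
Δq = 642.3077 − 165 = 477.3077; wedge = 73.975 − 42.95 = 31.025.
DWL = ½ × 477.3077 × 31.025 = 7404.24.

7404.24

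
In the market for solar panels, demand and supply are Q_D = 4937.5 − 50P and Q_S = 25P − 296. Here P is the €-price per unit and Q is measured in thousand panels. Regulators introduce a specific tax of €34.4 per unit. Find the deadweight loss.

In inverse form: demand P = 98.75 − 0.02Q, supply P = 11.84 + 0.04Q.
Competitive equilibrium: 98.75 − 0.02Q = 11.84 + 0.04Q → Q* = 1448.5, P* = 69.78.
With the tax, the buyer price exceeds the seller price by 34.4: (98.75 − 0.02Q) − (11.84 + 0.04Q) = 34.4 → Q' = 875.1667.
ΔQ = 1448.5 − 875.1667 = 573.3333; the wedge equals the tax, 34.4.
Welfare loss = ½ × 573.3333 × 34.4 = €9861.33 thousand.

€9861.33 thousand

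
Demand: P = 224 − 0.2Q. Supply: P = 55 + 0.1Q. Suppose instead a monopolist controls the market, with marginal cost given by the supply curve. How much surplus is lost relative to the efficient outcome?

Competitive equilibrium: 224 − 0.2Q = 55 + 0.1Q → Q* = 563.3333, P* = 111.3333.
Marginal revenue: MR = 224 − 0.4Q. Set MR = MC: 224 − 0.4Q = 55 + 0.1Q → Q_m = 338.
Price P_m = 224 − 0.2·338 = 156.4; MC(Q_m) = 55 + 0.1·338 = 88.8.
Competitive Q* = 563.3333, so ΔQ = 225.3333; wedge = 156.4 − 88.8 = 67.6.
The triangle = ½ × 225.3333 × 67.6 = 7616.27.

7616.27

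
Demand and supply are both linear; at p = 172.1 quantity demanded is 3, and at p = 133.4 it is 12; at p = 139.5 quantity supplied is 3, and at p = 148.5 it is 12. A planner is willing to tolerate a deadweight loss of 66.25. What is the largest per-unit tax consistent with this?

26.5

Demand slope = (133.4 − 172.1)/(12 − 3) = −4.3, so p = 185 − 4.3q.
Supply slope = (148.5 − 139.5)/(12 − 3) = 1, so p = 136.5 + q.
Competitive equilibrium: 185 − 4.3q = 136.5 + q → q* = 9.1509, p* = 145.6509.
A tax t gives Δq = t/5.3 and wedge t, so DWL = t²/10.6.
t²/10.6 = 66.25 → t² = 702.25 → t = 26.5.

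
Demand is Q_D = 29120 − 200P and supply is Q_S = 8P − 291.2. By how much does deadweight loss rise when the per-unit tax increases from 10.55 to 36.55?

4710

In inverse form: demand P = 145.6 − 0.005Q, supply P = 36.4 + 0.125Q.
Competitive equilibrium: 145.6 − 0.005Q = 36.4 + 0.125Q → Q* = 840, P* = 141.4.
For a per-unit tax t: ΔQ = t/0.13, so DWL = ½·t·(t/0.13) = t²/0.26.
At t = 10.55: DWL = 428.087. At t = 36.55: DWL = 5138.087.
Increase = 5138.087 − 428.087 = 4710.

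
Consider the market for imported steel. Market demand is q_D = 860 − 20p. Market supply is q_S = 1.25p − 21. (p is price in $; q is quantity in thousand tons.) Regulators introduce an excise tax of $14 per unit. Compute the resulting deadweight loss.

$115.29 thousand

In inverse form: demand p = 43 − 0.05q, supply p = 16.8 + 0.8q.
Competitive equilibrium: 43 − 0.05q = 16.8 + 0.8q → q* = 30.8235, p* = 41.4588.
With the tax, the buyer price exceeds the seller price by 14: (43 − 0.05q) − (16.8 + 0.8q) = 14 → q' = 14.3529.
Δq = 30.8235 − 14.3529 = 16.4706; the wedge equals the tax, 14.
DWL = ½ × 16.4706 × 14 = $115.29 thousand.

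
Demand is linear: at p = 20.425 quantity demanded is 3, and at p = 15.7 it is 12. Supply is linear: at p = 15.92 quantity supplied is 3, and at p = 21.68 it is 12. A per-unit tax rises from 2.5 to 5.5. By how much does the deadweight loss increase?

10.30

Demand slope = (15.7 − 20.425)/(12 − 3) = −0.525, so p = 22 − 0.525q.
Supply slope = (21.68 − 15.92)/(12 − 3) = 0.64, so p = 14 + 0.64q.
Competitive equilibrium: 22 − 0.525q = 14 + 0.64q → q* = 6.867, p* = 18.3948.
For a per-unit tax t: Δq = t/1.165, so DWL = ½·t·(t/1.165) = t²/2.33.
At t = 2.5: DWL = 2.682. At t = 5.5: DWL = 12.983.
Increase = 12.983 − 2.682 = 10.30.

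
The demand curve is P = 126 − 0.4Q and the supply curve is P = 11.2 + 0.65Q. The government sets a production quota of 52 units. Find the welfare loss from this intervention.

1725.73

Competitive equilibrium: 126 − 0.4Q = 11.2 + 0.65Q → Q* = 109.3333, P* = 82.2667.
At Q = 52: demand price = 126 − 0.4·52 = 105.2; supply price = 11.2 + 0.65·52 = 45.
ΔQ = 109.3333 − 52 = 57.3333; wedge = 105.2 − 45 = 60.2.
Welfare loss = ½ × 57.3333 × 60.2 = 1725.73.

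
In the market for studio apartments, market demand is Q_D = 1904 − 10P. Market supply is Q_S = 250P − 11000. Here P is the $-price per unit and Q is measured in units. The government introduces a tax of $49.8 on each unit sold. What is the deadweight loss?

In inverse form: demand P = 190.4 − 0.1Q, supply P = 44 + 0.004Q.
Competitive equilibrium: 190.4 − 0.1Q = 44 + 0.004Q → Q* = 1407.6923, P* = 49.6308.
With the tax, the buyer price exceeds the seller price by 49.8: (190.4 − 0.1Q) − (44 + 0.004Q) = 49.8 → Q' = 928.8462.
ΔQ = 1407.6923 − 928.8462 = 478.8461; the wedge equals the tax, 49.8.
Deadweight loss = ½ × 478.8461 × 49.8 = $11923.27.

$11923.27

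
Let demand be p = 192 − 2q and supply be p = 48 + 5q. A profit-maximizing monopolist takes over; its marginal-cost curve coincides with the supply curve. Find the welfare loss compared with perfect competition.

Competitive equilibrium: 192 − 2q = 48 + 5q → q* = 20.5714, p* = 150.8571.
Marginal revenue: MR = 192 − 4q. Set MR = MC: 192 − 4q = 48 + 5q → q_m = 16.
Price p_m = 192 − 2·16 = 160; MC(q_m) = 48 + 5·16 = 128.
Competitive q* = 20.5714, so Δq = 4.5714; wedge = 160 − 128 = 32.
Deadweight loss = ½ × 4.5714 × 32 = 73.14.

73.14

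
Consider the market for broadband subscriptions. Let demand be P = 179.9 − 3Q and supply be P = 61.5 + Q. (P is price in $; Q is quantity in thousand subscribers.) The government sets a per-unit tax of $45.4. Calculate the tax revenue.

Competitive equilibrium: 179.9 − 3Q = 61.5 + Q → Q* = 29.6, P* = 91.1.
With the tax, the buyer price exceeds the seller price by 45.4: (179.9 − 3Q) − (61.5 + Q) = 45.4 → Q' = 18.25.
Tax revenue = 45.4 × 18.25 = $828.55 thousand.

$828.55 thousand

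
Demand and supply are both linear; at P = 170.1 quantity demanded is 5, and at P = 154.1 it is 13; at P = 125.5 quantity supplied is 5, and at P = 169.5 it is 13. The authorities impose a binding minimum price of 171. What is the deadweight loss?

Demand slope = (154.1 − 170.1)/(13 − 5) = −2, so P = 180.1 − 2Q.
Supply slope = (169.5 − 125.5)/(13 − 5) = 5.5, so P = 98 + 5.5Q.
Competitive equilibrium: 180.1 − 2Q = 98 + 5.5Q → Q* = 10.9467, P* = 158.2067.
At the floor P = 171, quantity demanded = (180.1 − 171)/2 = 4.55.
Sellers' marginal cost at Q' = 4.55: 98 + 5.5·4.55 = 123.025.
ΔQ = 10.9467 − 4.55 = 6.3967; wedge = 171 − 123.025 = 47.975.
The triangle = ½ × 6.3967 × 47.975 = 153.44.

153.44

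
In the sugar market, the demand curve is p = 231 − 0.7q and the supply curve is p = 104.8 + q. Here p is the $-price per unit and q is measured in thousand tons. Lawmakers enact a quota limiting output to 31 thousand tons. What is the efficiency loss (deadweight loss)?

Competitive equilibrium: 231 − 0.7q = 104.8 + q → q* = 74.2353, p* = 179.0353.
At q = 31: demand price = 231 − 0.7·31 = 209.3; supply price = 104.8 + 1·31 = 135.8.
Δq = 74.2353 − 31 = 43.2353; wedge = 209.3 − 135.8 = 73.5.
The triangle = ½ × 43.2353 × 73.5 = $1588.90 thousand.

$1588.90 thousand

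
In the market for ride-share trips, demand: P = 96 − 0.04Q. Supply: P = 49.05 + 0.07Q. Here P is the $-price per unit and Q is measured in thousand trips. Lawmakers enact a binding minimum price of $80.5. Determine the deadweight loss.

$85.03 thousand

Competitive equilibrium: 96 − 0.04Q = 49.05 + 0.07Q → Q* = 426.8182, P* = 78.9273.
At the floor P = 80.5, quantity demanded = (96 − 80.5)/0.04 = 387.5.
Sellers' marginal cost at Q' = 387.5: 49.05 + 0.07·387.5 = 76.175.
ΔQ = 426.8182 − 387.5 = 39.3182; wedge = 80.5 − 76.175 = 4.325.
Deadweight loss = ½ × 39.3182 × 4.325 = $85.03 thousand.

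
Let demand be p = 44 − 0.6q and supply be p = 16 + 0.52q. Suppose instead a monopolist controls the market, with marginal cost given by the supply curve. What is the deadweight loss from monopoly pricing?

42.59

Competitive equilibrium: 44 − 0.6q = 16 + 0.52q → q* = 25, p* = 29.
Marginal revenue: MR = 44 − 1.2q. Set MR = MC: 44 − 1.2q = 16 + 0.52q → q_m = 16.2791.
Price p_m = 44 − 0.6·16.2791 = 34.2325; MC(q_m) = 16 + 0.52·16.2791 = 24.4651.
Competitive q* = 25, so Δq = 8.7209; wedge = 34.2325 − 24.4651 = 9.7674.
DWL = ½ × 8.7209 × 9.7674 = 42.59.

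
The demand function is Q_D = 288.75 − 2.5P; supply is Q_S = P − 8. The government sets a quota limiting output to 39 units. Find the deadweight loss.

999.43

In inverse form: demand P = 115.5 − 0.4Q, supply P = 8 + Q.
Competitive equilibrium: 115.5 − 0.4Q = 8 + Q → Q* = 76.7857, P* = 84.7857.
At Q = 39: demand price = 115.5 − 0.4·39 = 99.9; supply price = 8 + 1·39 = 47.
ΔQ = 76.7857 − 39 = 37.7857; wedge = 99.9 − 47 = 52.9.
Deadweight loss = ½ × 37.7857 × 52.9 = 999.43.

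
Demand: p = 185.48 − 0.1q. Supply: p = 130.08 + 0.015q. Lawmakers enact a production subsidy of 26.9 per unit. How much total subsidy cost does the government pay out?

19251.04

Competitive equilibrium: 185.48 − 0.1q = 130.08 + 0.015q → q* = 481.7391, p* = 137.3061.
The subsidy lowers effective supply by 26.9: p = 103.18 + 0.015q.
New quantity: 185.48 − 0.1q = 103.18 + 0.015q → q' = 715.6522.
Total subsidy cost = 26.9 × 715.6522 = 19251.04.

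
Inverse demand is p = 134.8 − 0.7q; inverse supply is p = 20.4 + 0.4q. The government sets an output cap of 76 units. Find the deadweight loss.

431.20

Competitive equilibrium: 134.8 − 0.7q = 20.4 + 0.4q → q* = 104, p* = 62.
At q = 76: demand price = 134.8 − 0.7·76 = 81.6; supply price = 20.4 + 0.4·76 = 50.8.
Δq = 104 − 76 = 28; wedge = 81.6 − 50.8 = 30.8.
Deadweight loss = ½ × 28 × 30.8 = 431.20.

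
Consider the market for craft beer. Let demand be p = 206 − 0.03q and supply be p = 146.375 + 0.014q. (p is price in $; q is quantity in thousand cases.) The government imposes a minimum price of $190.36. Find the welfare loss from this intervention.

Competitive equilibrium: 206 − 0.03q = 146.375 + 0.014q → q* = 1355.11364, p* = 165.34659.
At the floor p = 190.36, quantity demanded = (206 − 190.36)/0.03 = 521.33333.
Sellers' marginal cost at q' = 521.33333: 146.375 + 0.014·521.33333 = 153.67367.
Δq = 1355.11364 − 521.33333 = 833.78031; wedge = 190.36 − 153.67367 = 36.68633.
DWL = ½ × 833.78031 × 36.68633 = $15294.17 thousand.

$15294.17 thousand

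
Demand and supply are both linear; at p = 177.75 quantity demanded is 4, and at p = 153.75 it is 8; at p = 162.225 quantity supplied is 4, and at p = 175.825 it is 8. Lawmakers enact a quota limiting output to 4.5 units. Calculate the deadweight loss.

Demand slope = (153.75 − 177.75)/(8 − 4) = −6, so p = 201.75 − 6q.
Supply slope = (175.825 − 162.225)/(8 − 4) = 3.4, so p = 148.625 + 3.4q.
Competitive equilibrium: 201.75 − 6q = 148.625 + 3.4q → q* = 5.6516, p* = 167.8404.
At q = 4.5: demand price = 201.75 − 6·4.5 = 174.75; supply price = 148.625 + 3.4·4.5 = 163.925.
Δq = 5.6516 − 4.5 = 1.1516; wedge = 174.75 − 163.925 = 10.825.
Welfare loss = ½ × 1.1516 × 10.825 = 6.23.

6.23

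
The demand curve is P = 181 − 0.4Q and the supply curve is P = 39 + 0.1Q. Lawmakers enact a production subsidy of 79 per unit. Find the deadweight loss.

Competitive equilibrium: 181 − 0.4Q = 39 + 0.1Q → Q* = 284, P* = 67.4.
The subsidy lowers effective supply by 79: P = 0.1Q − 40.
New quantity: 181 − 0.4Q = 0.1Q − 40 → Q' = 442.
Overproduction ΔQ = 442 − 284 = 158; wedge = subsidy = 79.
DWL = ½ × 158 × 79 = 6241.

6241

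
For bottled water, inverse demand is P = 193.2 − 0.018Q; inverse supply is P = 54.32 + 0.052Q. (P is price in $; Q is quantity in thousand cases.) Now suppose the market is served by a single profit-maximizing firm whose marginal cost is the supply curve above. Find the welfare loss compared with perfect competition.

$5764.09 thousand

Competitive equilibrium: 193.2 − 0.018Q = 54.32 + 0.052Q → Q* = 1984, P* = 157.488.
Marginal revenue: MR = 193.2 − 0.036Q. Set MR = MC: 193.2 − 0.036Q = 54.32 + 0.052Q → Q_m = 1578.181818.
Price P_m = 193.2 − 0.018·1578.181818 = 164.792727; MC(Q_m) = 54.32 + 0.052·1578.181818 = 136.385455.
Competitive Q* = 1984, so ΔQ = 405.818182; wedge = 164.792727 − 136.385455 = 28.407272.
DWL = ½ × 405.818182 × 28.407272 = $5764.09 thousand.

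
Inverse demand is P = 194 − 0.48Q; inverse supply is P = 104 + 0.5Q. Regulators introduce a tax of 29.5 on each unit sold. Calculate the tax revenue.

Competitive equilibrium: 194 − 0.48Q = 104 + 0.5Q → Q* = 91.8367, P* = 149.9184.
With the tax, the buyer price exceeds the seller price by 29.5: (194 − 0.48Q) − (104 + 0.5Q) = 29.5 → Q' = 61.7347.
Tax revenue = 29.5 × 61.7347 = 1821.17.

1821.17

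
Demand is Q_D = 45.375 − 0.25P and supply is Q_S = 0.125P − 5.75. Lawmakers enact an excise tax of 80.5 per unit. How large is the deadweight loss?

270.01

In inverse form: demand P = 181.5 − 4Q, supply P = 46 + 8Q.
Competitive equilibrium: 181.5 − 4Q = 46 + 8Q → Q* = 11.2917, P* = 136.3333.
With the tax, the buyer price exceeds the seller price by 80.5: (181.5 − 4Q) − (46 + 8Q) = 80.5 → Q' = 4.5833.
ΔQ = 11.2917 − 4.5833 = 6.7084; the wedge equals the tax, 80.5.
Welfare loss = ½ × 6.7084 × 80.5 = 270.01.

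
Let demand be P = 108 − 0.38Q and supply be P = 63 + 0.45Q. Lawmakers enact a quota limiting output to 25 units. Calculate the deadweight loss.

Competitive equilibrium: 108 − 0.38Q = 63 + 0.45Q → Q* = 54.2169, P* = 87.3976.
At Q = 25: demand price = 108 − 0.38·25 = 98.5; supply price = 63 + 0.45·25 = 74.25.
ΔQ = 54.2169 − 25 = 29.2169; wedge = 98.5 − 74.25 = 24.25.
The triangle = ½ × 29.2169 × 24.25 = 354.25.

354.25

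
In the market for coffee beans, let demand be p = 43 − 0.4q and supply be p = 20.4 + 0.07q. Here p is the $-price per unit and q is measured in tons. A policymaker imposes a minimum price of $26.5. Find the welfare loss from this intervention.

Competitive equilibrium: 43 − 0.4q = 20.4 + 0.07q → q* = 48.0851, p* = 23.766.
At the floor p = 26.5, quantity demanded = (43 − 26.5)/0.4 = 41.25.
Sellers' marginal cost at q' = 41.25: 20.4 + 0.07·41.25 = 23.2875.
Δq = 48.0851 − 41.25 = 6.8351; wedge = 26.5 − 23.2875 = 3.2125.
The triangle = ½ × 6.8351 × 3.2125 = $10.98.

$10.98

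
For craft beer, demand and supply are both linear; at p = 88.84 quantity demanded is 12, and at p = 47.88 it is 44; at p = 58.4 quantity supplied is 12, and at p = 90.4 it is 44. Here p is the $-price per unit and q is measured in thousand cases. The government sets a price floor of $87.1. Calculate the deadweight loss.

$163.93 thousand

Demand slope = (47.88 − 88.84)/(44 − 12) = −1.28, so p = 104.2 − 1.28q.
Supply slope = (90.4 − 58.4)/(44 − 12) = 1, so p = 46.4 + q.
Competitive equilibrium: 104.2 − 1.28q = 46.4 + q → q* = 25.3509, p* = 71.7509.
At the floor p = 87.1, quantity demanded = (104.2 − 87.1)/1.28 = 13.3594.
Sellers' marginal cost at q' = 13.3594: 46.4 + 1·13.3594 = 59.7594.
Δq = 25.3509 − 13.3594 = 11.9915; wedge = 87.1 − 59.7594 = 27.3406.
Deadweight loss = ½ × 11.9915 × 27.3406 = $163.93 thousand.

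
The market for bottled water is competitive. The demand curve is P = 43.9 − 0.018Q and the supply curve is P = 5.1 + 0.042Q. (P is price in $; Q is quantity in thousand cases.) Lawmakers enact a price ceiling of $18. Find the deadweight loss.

Competitive equilibrium: 43.9 − 0.018Q = 5.1 + 0.042Q → Q* = 646.6667, P* = 32.26.
At the ceiling P = 18, quantity supplied = (18 − 5.1)/0.042 = 307.1429.
Willingness to pay at Q' = 307.1429: 43.9 − 0.018·307.1429 = 38.3714.
ΔQ = 646.6667 − 307.1429 = 339.5238; wedge = 38.3714 − 18 = 20.3714.
Deadweight loss = ½ × 339.5238 × 20.3714 = $3458.29 thousand.

$3458.29 thousand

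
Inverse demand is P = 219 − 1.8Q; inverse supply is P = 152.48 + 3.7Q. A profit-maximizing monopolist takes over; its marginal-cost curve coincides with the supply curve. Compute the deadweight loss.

24.46

Competitive equilibrium: 219 − 1.8Q = 152.48 + 3.7Q → Q* = 12.0945, P* = 197.2298.
Marginal revenue: MR = 219 − 3.6Q. Set MR = MC: 219 − 3.6Q = 152.48 + 3.7Q → Q_m = 9.1123.
Price P_m = 219 − 1.8·9.1123 = 202.5979; MC(Q_m) = 152.48 + 3.7·9.1123 = 186.1955.
Competitive Q* = 12.0945, so ΔQ = 2.9822; wedge = 202.5979 − 186.1955 = 16.4024.
The triangle = ½ × 2.9822 × 16.4024 = 24.46.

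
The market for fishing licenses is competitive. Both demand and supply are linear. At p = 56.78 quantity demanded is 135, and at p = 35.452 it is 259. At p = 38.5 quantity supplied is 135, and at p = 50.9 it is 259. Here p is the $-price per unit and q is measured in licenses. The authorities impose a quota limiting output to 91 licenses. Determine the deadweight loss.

$1681.88

Demand slope = (35.452 − 56.78)/(259 − 135) = −0.172, so p = 80 − 0.172q.
Supply slope = (50.9 − 38.5)/(259 − 135) = 0.1, so p = 25 + 0.1q.
Competitive equilibrium: 80 − 0.172q = 25 + 0.1q → q* = 202.2059, p* = 45.2206.
At q = 91: demand price = 80 − 0.172·91 = 64.348; supply price = 25 + 0.1·91 = 34.1.
Δq = 202.2059 − 91 = 111.2059; wedge = 64.348 − 34.1 = 30.248.
Welfare loss = ½ × 111.2059 × 30.248 = $1681.88.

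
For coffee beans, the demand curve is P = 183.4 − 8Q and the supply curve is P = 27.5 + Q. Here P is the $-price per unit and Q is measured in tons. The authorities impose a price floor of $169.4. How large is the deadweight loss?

Competitive equilibrium: 183.4 − 8Q = 27.5 + Q → Q* = 17.3222, P* = 44.8222.
At the floor P = 169.4, quantity demanded = (183.4 − 169.4)/8 = 1.75.
Sellers' marginal cost at Q' = 1.75: 27.5 + 1·1.75 = 29.25.
ΔQ = 17.3222 − 1.75 = 15.5722; wedge = 169.4 − 29.25 = 140.15.
The triangle = ½ × 15.5722 × 140.15 = $1091.22.

$1091.22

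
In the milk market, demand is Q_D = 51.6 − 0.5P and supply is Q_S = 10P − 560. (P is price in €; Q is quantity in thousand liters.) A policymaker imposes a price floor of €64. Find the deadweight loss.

In inverse form: demand P = 103.2 − 2Q, supply P = 56 + 0.1Q.
Competitive equilibrium: 103.2 − 2Q = 56 + 0.1Q → Q* = 22.4762, P* = 58.2476.
At the floor P = 64, quantity demanded = (103.2 − 64)/2 = 19.6.
Sellers' marginal cost at Q' = 19.6: 56 + 0.1·19.6 = 57.96.
ΔQ = 22.4762 − 19.6 = 2.8762; wedge = 64 − 57.96 = 6.04.
Welfare loss = ½ × 2.8762 × 6.04 = €8.69 thousand.

€8.69 thousand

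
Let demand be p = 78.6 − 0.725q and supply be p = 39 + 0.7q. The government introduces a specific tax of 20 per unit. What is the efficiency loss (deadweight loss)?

140.35

Competitive equilibrium: 78.6 − 0.725q = 39 + 0.7q → q* = 27.7895, p* = 58.4526.
With the tax, the buyer price exceeds the seller price by 20: (78.6 − 0.725q) − (39 + 0.7q) = 20 → q' = 13.7544.
Δq = 27.7895 − 13.7544 = 14.0351; the wedge equals the tax, 20.
The triangle = ½ × 14.0351 × 20 = 140.35.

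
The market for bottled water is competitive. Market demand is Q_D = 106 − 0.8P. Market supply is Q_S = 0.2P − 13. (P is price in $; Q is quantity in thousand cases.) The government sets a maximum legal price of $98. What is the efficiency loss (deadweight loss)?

In inverse form: demand P = 132.5 − 1.25Q, supply P = 65 + 5Q.
Competitive equilibrium: 132.5 − 1.25Q = 65 + 5Q → Q* = 10.8, P* = 119.
At the ceiling P = 98, quantity supplied = (98 − 65)/5 = 6.6.
Willingness to pay at Q' = 6.6: 132.5 − 1.25·6.6 = 124.25.
ΔQ = 10.8 − 6.6 = 4.2; wedge = 124.25 − 98 = 26.25.
Deadweight loss = ½ × 4.2 × 26.25 = $55.125 thousand.

$55.125 thousand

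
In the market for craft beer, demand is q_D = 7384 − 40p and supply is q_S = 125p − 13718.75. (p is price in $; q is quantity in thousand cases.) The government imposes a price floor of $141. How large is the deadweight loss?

$4533.65 thousand

In inverse form: demand p = 184.6 − 0.025q, supply p = 109.75 + 0.008q.
Competitive equilibrium: 184.6 − 0.025q = 109.75 + 0.008q → q* = 2268.1818, p* = 127.8955.
At the floor p = 141, quantity demanded = (184.6 − 141)/0.025 = 1744.
Sellers' marginal cost at q' = 1744: 109.75 + 0.008·1744 = 123.702.
Δq = 2268.1818 − 1744 = 524.1818; wedge = 141 − 123.702 = 17.298.
The triangle = ½ × 524.1818 × 17.298 = $4533.65 thousand.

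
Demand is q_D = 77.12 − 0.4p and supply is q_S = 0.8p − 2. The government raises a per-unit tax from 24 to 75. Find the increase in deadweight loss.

In inverse form: demand p = 192.8 − 2.5q, supply p = 2.5 + 1.25q.
Competitive equilibrium: 192.8 − 2.5q = 2.5 + 1.25q → q* = 50.7467, p* = 65.9333.
For a per-unit tax t: Δq = t/3.75, so DWL = ½·t·(t/3.75) = t²/7.5.
At t = 24: DWL = 76.8. At t = 75: DWL = 750.
Increase = 750 − 76.8 = 673.20.

673.20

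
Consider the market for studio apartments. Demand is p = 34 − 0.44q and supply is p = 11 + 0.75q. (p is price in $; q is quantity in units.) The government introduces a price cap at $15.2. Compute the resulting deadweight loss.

Competitive equilibrium: 34 − 0.44q = 11 + 0.75q → q* = 19.3277, p* = 25.4958.
At the ceiling p = 15.2, quantity supplied = (15.2 − 11)/0.75 = 5.6.
Willingness to pay at q' = 5.6: 34 − 0.44·5.6 = 31.536.
Δq = 19.3277 − 5.6 = 13.7277; wedge = 31.536 − 15.2 = 16.336.
Welfare loss = ½ × 13.7277 × 16.336 = $112.13.

$112.13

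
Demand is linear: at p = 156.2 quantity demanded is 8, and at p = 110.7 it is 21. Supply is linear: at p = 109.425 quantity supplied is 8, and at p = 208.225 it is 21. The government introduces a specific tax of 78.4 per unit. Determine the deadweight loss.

276.87

Demand slope = (110.7 − 156.2)/(21 − 8) = −3.5, so p = 184.2 − 3.5q.
Supply slope = (208.225 − 109.425)/(21 − 8) = 7.6, so p = 48.625 + 7.6q.
Competitive equilibrium: 184.2 − 3.5q = 48.625 + 7.6q → q* = 12.214, p* = 141.4511.
With the tax, the buyer price exceeds the seller price by 78.4: (184.2 − 3.5q) − (48.625 + 7.6q) = 78.4 → q' = 5.1509.
Δq = 12.214 − 5.1509 = 7.0631; the wedge equals the tax, 78.4.
DWL = ½ × 7.0631 × 78.4 = 276.87.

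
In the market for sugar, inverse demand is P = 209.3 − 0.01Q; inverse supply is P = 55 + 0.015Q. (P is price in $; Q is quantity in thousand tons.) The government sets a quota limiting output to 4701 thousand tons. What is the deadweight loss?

$27048.01 thousand

Competitive equilibrium: 209.3 − 0.01Q = 55 + 0.015Q → Q* = 6172, P* = 147.58.
At Q = 4701: demand price = 209.3 − 0.01·4701 = 162.29; supply price = 55 + 0.015·4701 = 125.515.
ΔQ = 6172 − 4701 = 1471; wedge = 162.29 − 125.515 = 36.775.
Deadweight loss = ½ × 1471 × 36.775 = $27048.01 thousand.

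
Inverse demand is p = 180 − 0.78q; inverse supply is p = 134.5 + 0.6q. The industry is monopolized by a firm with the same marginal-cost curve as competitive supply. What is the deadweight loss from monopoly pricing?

97.81

Competitive equilibrium: 180 − 0.78q = 134.5 + 0.6q → q* = 32.971, p* = 154.2826.
Marginal revenue: MR = 180 − 1.56q. Set MR = MC: 180 − 1.56q = 134.5 + 0.6q → q_m = 21.0648.
Price p_m = 180 − 0.78·21.0648 = 163.5695; MC(q_m) = 134.5 + 0.6·21.0648 = 147.1389.
Competitive q* = 32.971, so Δq = 11.9062; wedge = 163.5695 − 147.1389 = 16.4306.
Welfare loss = ½ × 11.9062 × 16.4306 = 97.81.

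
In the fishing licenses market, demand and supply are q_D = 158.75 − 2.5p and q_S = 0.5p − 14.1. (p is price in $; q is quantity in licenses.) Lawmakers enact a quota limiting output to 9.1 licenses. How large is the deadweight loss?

$37.74

In inverse form: demand p = 63.5 − 0.4q, supply p = 28.2 + 2q.
Competitive equilibrium: 63.5 − 0.4q = 28.2 + 2q → q* = 14.7083, p* = 57.6167.
At q = 9.1: demand price = 63.5 − 0.4·9.1 = 59.86; supply price = 28.2 + 2·9.1 = 46.4.
Δq = 14.7083 − 9.1 = 5.6083; wedge = 59.86 − 46.4 = 13.46.
DWL = ½ × 5.6083 × 13.46 = $37.74.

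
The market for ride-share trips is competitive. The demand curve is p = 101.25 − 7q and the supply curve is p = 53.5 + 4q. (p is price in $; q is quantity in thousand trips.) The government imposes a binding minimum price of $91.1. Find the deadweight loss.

$45.97 thousand

Competitive equilibrium: 101.25 − 7q = 53.5 + 4q → q* = 4.3409, p* = 70.8636.
At the floor p = 91.1, quantity demanded = (101.25 − 91.1)/7 = 1.45.
Sellers' marginal cost at q' = 1.45: 53.5 + 4·1.45 = 59.3.
Δq = 4.3409 − 1.45 = 2.8909; wedge = 91.1 − 59.3 = 31.8.
DWL = ½ × 2.8909 × 31.8 = $45.97 thousand.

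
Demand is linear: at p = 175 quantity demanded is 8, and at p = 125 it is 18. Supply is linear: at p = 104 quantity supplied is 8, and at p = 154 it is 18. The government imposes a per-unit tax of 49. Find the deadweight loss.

120.05

Demand slope = (125 − 175)/(18 − 8) = −5, so p = 215 − 5q.
Supply slope = (154 − 104)/(18 − 8) = 5, so p = 64 + 5q.
Competitive equilibrium: 215 − 5q = 64 + 5q → q* = 15.1, p* = 139.5.
With the tax, the buyer price exceeds the seller price by 49: (215 − 5q) − (64 + 5q) = 49 → q' = 10.2.
Δq = 15.1 − 10.2 = 4.9; the wedge equals the tax, 49.
The triangle = ½ × 4.9 × 49 = 120.05.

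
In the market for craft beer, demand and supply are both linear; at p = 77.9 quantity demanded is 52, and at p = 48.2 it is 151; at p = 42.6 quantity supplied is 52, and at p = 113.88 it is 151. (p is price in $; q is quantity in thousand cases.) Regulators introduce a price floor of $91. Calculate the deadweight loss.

Demand slope = (48.2 − 77.9)/(151 − 52) = −0.3, so p = 93.5 − 0.3q.
Supply slope = (113.88 − 42.6)/(151 − 52) = 0.72, so p = 5.16 + 0.72q.
Competitive equilibrium: 93.5 − 0.3q = 5.16 + 0.72q → q* = 86.6078, p* = 67.5176.
At the floor p = 91, quantity demanded = (93.5 − 91)/0.3 = 8.3333.
Sellers' marginal cost at q' = 8.3333: 5.16 + 0.72·8.3333 = 11.16.
Δq = 86.6078 − 8.3333 = 78.2745; wedge = 91 − 11.16 = 79.84.
DWL = ½ × 78.2745 × 79.84 = $3124.72 thousand.

$3124.72 thousand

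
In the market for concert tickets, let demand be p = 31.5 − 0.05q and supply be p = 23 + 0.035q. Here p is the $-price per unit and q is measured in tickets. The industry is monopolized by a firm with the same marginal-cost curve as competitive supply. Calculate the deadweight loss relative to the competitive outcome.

Competitive equilibrium: 31.5 − 0.05q = 23 + 0.035q → q* = 100, p* = 26.5.
Marginal revenue: MR = 31.5 − 0.1q. Set MR = MC: 31.5 − 0.1q = 23 + 0.035q → q_m = 62.963.
Price p_m = 31.5 − 0.05·62.963 = 28.3519; MC(q_m) = 23 + 0.035·62.963 = 25.2037.
Competitive q* = 100, so Δq = 37.037; wedge = 28.3519 − 25.2037 = 3.1482.
Welfare loss = ½ × 37.037 × 3.1482 = $58.30.

$58.30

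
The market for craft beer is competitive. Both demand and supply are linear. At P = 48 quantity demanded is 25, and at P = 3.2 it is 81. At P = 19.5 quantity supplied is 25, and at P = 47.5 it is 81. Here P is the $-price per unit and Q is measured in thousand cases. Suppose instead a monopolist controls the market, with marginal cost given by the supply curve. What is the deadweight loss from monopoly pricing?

$207.70 thousand

Demand slope = (3.2 − 48)/(81 − 25) = −0.8, so P = 68 − 0.8Q.
Supply slope = (47.5 − 19.5)/(81 − 25) = 0.5, so P = 7 + 0.5Q.
Competitive equilibrium: 68 − 0.8Q = 7 + 0.5Q → Q* = 46.9231, P* = 30.4615.
Marginal revenue: MR = 68 − 1.6Q. Set MR = MC: 68 − 1.6Q = 7 + 0.5Q → Q_m = 29.0476.
Price P_m = 68 − 0.8·29.0476 = 44.7619; MC(Q_m) = 7 + 0.5·29.0476 = 21.5238.
Competitive Q* = 46.9231, so ΔQ = 17.8755; wedge = 44.7619 − 21.5238 = 23.2381.
The triangle = ½ × 17.8755 × 23.2381 = $207.70 thousand.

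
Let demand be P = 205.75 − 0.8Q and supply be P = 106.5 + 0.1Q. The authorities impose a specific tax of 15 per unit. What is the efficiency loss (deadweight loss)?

125

Competitive equilibrium: 205.75 − 0.8Q = 106.5 + 0.1Q → Q* = 110.2778, P* = 117.5278.
With the tax, the buyer price exceeds the seller price by 15: (205.75 − 0.8Q) − (106.5 + 0.1Q) = 15 → Q' = 93.6111.
ΔQ = 110.2778 − 93.6111 = 16.6667; the wedge equals the tax, 15.
Deadweight loss = ½ × 16.6667 × 15 = 125.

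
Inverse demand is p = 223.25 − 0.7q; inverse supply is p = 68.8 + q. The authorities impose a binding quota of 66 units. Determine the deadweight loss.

525.02

Competitive equilibrium: 223.25 − 0.7q = 68.8 + q → q* = 90.8529, p* = 159.6529.
At q = 66: demand price = 223.25 − 0.7·66 = 177.05; supply price = 68.8 + 1·66 = 134.8.
Δq = 90.8529 − 66 = 24.8529; wedge = 177.05 − 134.8 = 42.25.
Deadweight loss = ½ × 24.8529 × 42.25 = 525.02.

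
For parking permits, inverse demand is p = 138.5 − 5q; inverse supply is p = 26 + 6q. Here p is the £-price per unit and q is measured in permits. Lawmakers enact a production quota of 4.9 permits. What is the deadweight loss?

£156.09

Competitive equilibrium: 138.5 − 5q = 26 + 6q → q* = 10.2273, p* = 87.3636.
At q = 4.9: demand price = 138.5 − 5·4.9 = 114; supply price = 26 + 6·4.9 = 55.4.
Δq = 10.2273 − 4.9 = 5.3273; wedge = 114 − 55.4 = 58.6.
Deadweight loss = ½ × 5.3273 × 58.6 = £156.09.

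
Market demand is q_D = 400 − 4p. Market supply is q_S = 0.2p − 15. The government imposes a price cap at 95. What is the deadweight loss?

1.52

In inverse form: demand p = 100 − 0.25q, supply p = 75 + 5q.
Competitive equilibrium: 100 − 0.25q = 75 + 5q → q* = 4.7619, p* = 98.8095.
At the ceiling p = 95, quantity supplied = (95 − 75)/5 = 4.
Willingness to pay at q' = 4: 100 − 0.25·4 = 99.
Δq = 4.7619 − 4 = 0.7619; wedge = 99 − 95 = 4.
The triangle = ½ × 0.7619 × 4 = 1.52.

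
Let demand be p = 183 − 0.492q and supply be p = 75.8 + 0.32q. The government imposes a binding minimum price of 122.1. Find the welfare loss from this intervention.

27.56

Competitive equilibrium: 183 − 0.492q = 75.8 + 0.32q → q* = 132.0197, p* = 118.0463.
At the floor p = 122.1, quantity demanded = (183 − 122.1)/0.492 = 123.7805.
Sellers' marginal cost at q' = 123.7805: 75.8 + 0.32·123.7805 = 115.4098.
Δq = 132.0197 − 123.7805 = 8.2392; wedge = 122.1 − 115.4098 = 6.6902.
The triangle = ½ × 8.2392 × 6.6902 = 27.56.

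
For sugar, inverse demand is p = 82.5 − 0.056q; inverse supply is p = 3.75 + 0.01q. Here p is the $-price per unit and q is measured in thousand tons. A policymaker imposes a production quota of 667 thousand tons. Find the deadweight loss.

$9136.62 thousand

Competitive equilibrium: 82.5 − 0.056q = 3.75 + 0.01q → q* = 1193.1818, p* = 15.6818.
At q = 667: demand price = 82.5 − 0.056·667 = 45.148; supply price = 3.75 + 0.01·667 = 10.42.
Δq = 1193.1818 − 667 = 526.1818; wedge = 45.148 − 10.42 = 34.728.
Welfare loss = ½ × 526.1818 × 34.728 = $9136.62 thousand.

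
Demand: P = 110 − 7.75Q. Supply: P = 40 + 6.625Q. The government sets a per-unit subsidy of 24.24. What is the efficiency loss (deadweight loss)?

Competitive equilibrium: 110 − 7.75Q = 40 + 6.625Q → Q* = 4.8696, P* = 72.2609.
The subsidy lowers effective supply by 24.24: P = 15.76 + 6.625Q.
New quantity: 110 − 7.75Q = 15.76 + 6.625Q → Q' = 6.5558.
Overproduction ΔQ = 6.5558 − 4.8696 = 1.6862; wedge = subsidy = 24.24.
Deadweight loss = ½ × 1.6862 × 24.24 = 20.44.

20.44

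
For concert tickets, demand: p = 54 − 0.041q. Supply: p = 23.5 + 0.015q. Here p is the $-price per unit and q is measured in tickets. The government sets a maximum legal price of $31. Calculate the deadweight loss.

$55.80

Competitive equilibrium: 54 − 0.041q = 23.5 + 0.015q → q* = 544.6429, p* = 31.6696.
At the ceiling p = 31, quantity supplied = (31 − 23.5)/0.015 = 500.
Willingness to pay at q' = 500: 54 − 0.041·500 = 33.5.
Δq = 544.6429 − 500 = 44.6429; wedge = 33.5 − 31 = 2.5.
Welfare loss = ½ × 44.6429 × 2.5 = $55.80.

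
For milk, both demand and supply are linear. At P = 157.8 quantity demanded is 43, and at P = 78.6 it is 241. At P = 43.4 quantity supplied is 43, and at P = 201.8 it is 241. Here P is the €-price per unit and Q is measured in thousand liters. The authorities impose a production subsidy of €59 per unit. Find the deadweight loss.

€1450.42 thousand

Demand slope = (78.6 − 157.8)/(241 − 43) = −0.4, so P = 175 − 0.4Q.
Supply slope = (201.8 − 43.4)/(241 − 43) = 0.8, so P = 9 + 0.8Q.
Competitive equilibrium: 175 − 0.4Q = 9 + 0.8Q → Q* = 138.3333, P* = 119.6667.
The subsidy lowers effective supply by 59: P = 0.8Q − 50.
New quantity: 175 − 0.4Q = 0.8Q − 50 → Q' = 187.5.
Overproduction ΔQ = 187.5 − 138.3333 = 49.1667; wedge = subsidy = 59.
Deadweight loss = ½ × 49.1667 × 59 = €1450.42 thousand.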